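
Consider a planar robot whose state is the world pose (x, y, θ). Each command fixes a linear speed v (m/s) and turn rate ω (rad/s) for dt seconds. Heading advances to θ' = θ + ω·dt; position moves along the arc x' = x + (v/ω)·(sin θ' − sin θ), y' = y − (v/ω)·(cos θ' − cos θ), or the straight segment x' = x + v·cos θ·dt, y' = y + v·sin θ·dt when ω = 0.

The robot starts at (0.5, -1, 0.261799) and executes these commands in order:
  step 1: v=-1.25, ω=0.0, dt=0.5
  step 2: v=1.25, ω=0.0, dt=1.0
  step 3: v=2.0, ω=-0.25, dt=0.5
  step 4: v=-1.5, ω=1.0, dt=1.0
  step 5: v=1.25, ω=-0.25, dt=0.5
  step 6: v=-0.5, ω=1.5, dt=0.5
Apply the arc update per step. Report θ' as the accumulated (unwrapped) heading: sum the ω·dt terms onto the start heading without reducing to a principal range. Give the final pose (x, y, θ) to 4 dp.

step 1: θ'=0.2618 (straight) → pose (-0.1037, -1.1618, 0.2618)
step 2: θ'=0.2618 (straight) → pose (1.1037, -0.8382, 0.2618)
step 3: θ'=0.1368 (R=-8.0000) → pose (2.0833, -0.6404, 0.1368)
step 4: θ'=1.1368 (R=-1.5000) → pose (0.9269, -1.4956, 1.1368)
step 5: θ'=1.0118 (R=-5.0000) → pose (1.2244, -0.9464, 1.0118)
step 6: θ'=1.7618 (R=-0.3333) → pose (1.1797, -1.1865, 1.7618)

(1.1797, -1.1865, 1.7618)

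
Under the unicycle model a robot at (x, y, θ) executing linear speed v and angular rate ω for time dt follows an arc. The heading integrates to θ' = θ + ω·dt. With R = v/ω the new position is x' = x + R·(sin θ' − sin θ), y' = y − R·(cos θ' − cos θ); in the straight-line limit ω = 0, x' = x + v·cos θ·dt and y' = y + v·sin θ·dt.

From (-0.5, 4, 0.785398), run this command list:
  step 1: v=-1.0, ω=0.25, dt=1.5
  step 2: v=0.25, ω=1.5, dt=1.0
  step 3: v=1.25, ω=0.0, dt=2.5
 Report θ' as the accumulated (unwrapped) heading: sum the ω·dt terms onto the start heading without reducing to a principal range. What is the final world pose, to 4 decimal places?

(-4.1852, 4.4281, 2.6604)

step 1: θ'=1.1604 (R=-4.0000) → pose (-1.3394, 2.7675, 1.1604)
step 2: θ'=2.6604 (R=0.1667) → pose (-1.4151, 2.9817, 2.6604)
step 3: θ'=2.6604 (straight) → pose (-4.1852, 4.4281, 2.6604)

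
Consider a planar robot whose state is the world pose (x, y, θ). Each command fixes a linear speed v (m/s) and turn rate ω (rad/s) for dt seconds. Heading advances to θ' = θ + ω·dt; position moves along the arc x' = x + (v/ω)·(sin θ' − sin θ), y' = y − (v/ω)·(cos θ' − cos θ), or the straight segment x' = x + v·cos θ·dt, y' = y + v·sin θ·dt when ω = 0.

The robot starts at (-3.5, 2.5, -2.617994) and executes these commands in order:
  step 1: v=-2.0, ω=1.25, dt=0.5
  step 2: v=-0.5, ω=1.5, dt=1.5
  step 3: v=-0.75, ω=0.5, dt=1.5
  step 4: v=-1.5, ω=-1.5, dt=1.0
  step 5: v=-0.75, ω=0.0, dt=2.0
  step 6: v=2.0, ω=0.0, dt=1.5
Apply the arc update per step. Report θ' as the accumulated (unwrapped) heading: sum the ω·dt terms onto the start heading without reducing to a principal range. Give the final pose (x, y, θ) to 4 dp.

step 1: θ'=-1.9930 (R=-1.6000) → pose (-2.8405, 3.2300, -1.9930)
step 2: θ'=0.2570 (R=-0.3333) → pose (-3.2293, 3.6890, 0.2570)
step 3: θ'=1.0070 (R=-1.5000) → pose (-4.1159, 3.0398, 1.0070)
step 4: θ'=-0.4930 (R=1.0000) → pose (-5.4344, 2.6933, -0.4930)
step 5: θ'=-0.4930 (straight) → pose (-6.7557, 3.4032, -0.4930)
step 6: θ'=-0.4930 (straight) → pose (-4.1130, 1.9834, -0.4930)

(-4.1130, 1.9834, -0.4930)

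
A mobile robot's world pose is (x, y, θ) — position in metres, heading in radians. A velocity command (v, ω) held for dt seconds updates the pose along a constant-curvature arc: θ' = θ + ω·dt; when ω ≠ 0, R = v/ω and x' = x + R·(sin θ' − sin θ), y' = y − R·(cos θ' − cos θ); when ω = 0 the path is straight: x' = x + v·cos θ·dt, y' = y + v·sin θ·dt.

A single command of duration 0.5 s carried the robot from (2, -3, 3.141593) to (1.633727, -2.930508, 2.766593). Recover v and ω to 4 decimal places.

v = 0.7500, ω = -0.7500

Δθ = 2.766593 − 3.141593 = -0.375000
ω = Δθ/dt = -0.375000/0.5 = -0.7500
R = Δx/(sin θ' − sin θ) = -1.0000
v = R·ω = -1.0000·-0.7500 = 0.7500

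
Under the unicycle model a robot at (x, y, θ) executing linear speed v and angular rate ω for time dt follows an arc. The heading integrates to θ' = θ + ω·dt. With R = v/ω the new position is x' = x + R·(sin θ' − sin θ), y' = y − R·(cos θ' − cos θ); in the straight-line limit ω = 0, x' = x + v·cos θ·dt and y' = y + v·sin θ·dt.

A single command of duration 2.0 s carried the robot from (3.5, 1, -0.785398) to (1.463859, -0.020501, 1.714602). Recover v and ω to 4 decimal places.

Δθ = 1.714602 − -0.785398 = 2.500000
ω = Δθ/dt = 2.500000/2.0 = 1.2500
R = Δx/(sin θ' − sin θ) = -1.2000
v = R·ω = -1.2000·1.2500 = -1.5000

v = -1.5000, ω = 1.2500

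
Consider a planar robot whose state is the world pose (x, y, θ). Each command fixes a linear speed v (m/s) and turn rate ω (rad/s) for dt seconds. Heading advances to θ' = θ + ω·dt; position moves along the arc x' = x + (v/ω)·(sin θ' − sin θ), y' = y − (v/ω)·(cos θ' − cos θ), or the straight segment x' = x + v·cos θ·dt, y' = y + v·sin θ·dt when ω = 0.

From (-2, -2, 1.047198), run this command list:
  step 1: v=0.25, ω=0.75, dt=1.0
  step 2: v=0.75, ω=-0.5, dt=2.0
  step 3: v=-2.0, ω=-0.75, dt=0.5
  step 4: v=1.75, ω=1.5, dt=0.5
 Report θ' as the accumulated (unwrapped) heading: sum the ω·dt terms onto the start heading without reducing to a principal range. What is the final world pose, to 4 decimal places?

(-1.7931, -0.3316, 1.1722)

step 1: θ'=1.7972 (R=0.3333) → pose (-1.9638, -1.7585, 1.7972)
step 2: θ'=0.7972 (R=-1.5000) → pose (-1.5752, -0.3737, 0.7972)
step 3: θ'=0.4222 (R=2.6667) → pose (-2.3903, -0.9430, 0.4222)
step 4: θ'=1.1722 (R=1.1667) → pose (-1.7931, -0.3316, 1.1722)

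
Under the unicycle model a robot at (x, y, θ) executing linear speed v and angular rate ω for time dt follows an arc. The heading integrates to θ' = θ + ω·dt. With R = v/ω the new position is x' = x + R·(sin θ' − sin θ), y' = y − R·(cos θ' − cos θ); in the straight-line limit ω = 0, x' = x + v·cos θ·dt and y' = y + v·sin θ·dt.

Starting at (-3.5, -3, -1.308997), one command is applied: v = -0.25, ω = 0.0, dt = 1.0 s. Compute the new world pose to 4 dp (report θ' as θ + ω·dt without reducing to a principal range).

(-3.5647, -2.7585, -1.3090)

θ' = -1.3090 + 0.0·1.0 = -1.3090
ω = 0 → straight: x' = -3.5 + -0.25·cos(-1.3090)·1.0 = -3.5647
y' = -3 + -0.25·sin(-1.3090)·1.0 = -2.7585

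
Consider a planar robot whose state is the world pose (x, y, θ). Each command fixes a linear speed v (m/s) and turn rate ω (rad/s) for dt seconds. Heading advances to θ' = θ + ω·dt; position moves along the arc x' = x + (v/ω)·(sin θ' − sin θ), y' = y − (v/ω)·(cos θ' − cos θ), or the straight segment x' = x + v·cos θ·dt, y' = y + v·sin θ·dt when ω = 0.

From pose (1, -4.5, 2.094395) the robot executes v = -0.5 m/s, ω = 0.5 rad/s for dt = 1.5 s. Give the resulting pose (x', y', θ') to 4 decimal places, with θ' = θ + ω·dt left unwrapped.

(1.5732, -4.9562, 2.8444)

θ' = 2.0944 + 0.5·1.5 = 2.8444
R = v/ω = -0.5/0.5 = -1.0000
x' = 1 + -1.0000·(sin 2.8444 − sin 2.0944) = 1.5732
y' = -4.5 − -1.0000·(cos 2.8444 − cos 2.0944) = -4.9562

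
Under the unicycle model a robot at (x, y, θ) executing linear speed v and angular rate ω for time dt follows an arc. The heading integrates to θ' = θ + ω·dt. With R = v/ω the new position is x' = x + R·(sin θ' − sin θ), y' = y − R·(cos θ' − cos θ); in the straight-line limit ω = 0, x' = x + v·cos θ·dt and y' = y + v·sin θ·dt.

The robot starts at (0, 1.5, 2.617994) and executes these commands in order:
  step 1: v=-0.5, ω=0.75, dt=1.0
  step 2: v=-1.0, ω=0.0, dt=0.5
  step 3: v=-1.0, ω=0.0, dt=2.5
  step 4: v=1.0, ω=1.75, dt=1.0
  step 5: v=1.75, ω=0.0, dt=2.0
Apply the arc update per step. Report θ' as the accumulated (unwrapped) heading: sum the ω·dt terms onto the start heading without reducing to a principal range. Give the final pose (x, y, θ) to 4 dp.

(4.3906, -1.8972, 5.1180)

step 1: θ'=3.3680 (R=-0.6667) → pose (0.4830, 1.4277, 3.3680)
step 2: θ'=3.3680 (straight) → pose (0.9702, 1.5399, 3.3680)
step 3: θ'=3.3680 (straight) → pose (3.4064, 2.1011, 3.3680)
step 4: θ'=5.1180 (R=0.5714) → pose (3.0096, 1.3188, 5.1180)
step 5: θ'=5.1180 (straight) → pose (4.3906, -1.8972, 5.1180)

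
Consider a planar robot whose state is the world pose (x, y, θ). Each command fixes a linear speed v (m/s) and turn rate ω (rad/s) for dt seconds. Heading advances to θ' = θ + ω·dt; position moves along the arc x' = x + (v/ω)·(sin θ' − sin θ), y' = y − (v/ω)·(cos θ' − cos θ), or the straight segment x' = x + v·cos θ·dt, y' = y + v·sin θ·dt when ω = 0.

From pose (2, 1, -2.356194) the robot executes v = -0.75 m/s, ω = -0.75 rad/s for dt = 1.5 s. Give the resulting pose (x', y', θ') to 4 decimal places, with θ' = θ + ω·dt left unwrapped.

(3.0402, 1.2358, -3.4812)

θ' = -2.3562 + -0.75·1.5 = -3.4812
R = v/ω = -0.75/-0.75 = 1.0000
x' = 2 + 1.0000·(sin -3.4812 − sin -2.3562) = 3.0402
y' = 1 − 1.0000·(cos -3.4812 − cos -2.3562) = 1.2358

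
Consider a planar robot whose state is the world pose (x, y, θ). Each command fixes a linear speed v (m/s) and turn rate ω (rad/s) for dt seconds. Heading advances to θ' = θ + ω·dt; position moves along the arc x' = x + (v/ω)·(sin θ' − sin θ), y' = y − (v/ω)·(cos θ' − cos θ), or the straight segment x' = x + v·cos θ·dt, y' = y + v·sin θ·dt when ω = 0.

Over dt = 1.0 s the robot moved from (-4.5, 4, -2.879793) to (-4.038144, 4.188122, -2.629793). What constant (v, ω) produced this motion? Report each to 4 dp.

v = -0.5000, ω = 0.2500

Δθ = -2.629793 − -2.879793 = 0.250000
ω = Δθ/dt = 0.250000/1.0 = 0.2500
R = Δx/(sin θ' − sin θ) = -2.0000
v = R·ω = -2.0000·0.2500 = -0.5000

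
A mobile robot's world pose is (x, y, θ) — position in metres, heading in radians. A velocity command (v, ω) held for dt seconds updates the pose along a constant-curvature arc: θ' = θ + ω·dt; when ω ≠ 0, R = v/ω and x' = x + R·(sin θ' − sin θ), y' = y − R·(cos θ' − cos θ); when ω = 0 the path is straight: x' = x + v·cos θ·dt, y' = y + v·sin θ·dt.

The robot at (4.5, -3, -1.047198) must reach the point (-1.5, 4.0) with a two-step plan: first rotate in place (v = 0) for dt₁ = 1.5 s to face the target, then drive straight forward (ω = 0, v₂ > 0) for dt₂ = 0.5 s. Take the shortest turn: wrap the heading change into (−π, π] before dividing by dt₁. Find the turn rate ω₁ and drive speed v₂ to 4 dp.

heading to target = atan2(4−-3, -1.5−4.5) = 2.2794
Δθ = wrap(2.2794 − -1.0472) = -2.9566; ω₁ = Δθ/dt₁ = -1.9710
distance = √((-1.5−4.5)² + (4−-3)²) = 9.2195; v₂ = distance/dt₂ = 18.4391

ω₁ = -1.9710, v₂ = 18.4391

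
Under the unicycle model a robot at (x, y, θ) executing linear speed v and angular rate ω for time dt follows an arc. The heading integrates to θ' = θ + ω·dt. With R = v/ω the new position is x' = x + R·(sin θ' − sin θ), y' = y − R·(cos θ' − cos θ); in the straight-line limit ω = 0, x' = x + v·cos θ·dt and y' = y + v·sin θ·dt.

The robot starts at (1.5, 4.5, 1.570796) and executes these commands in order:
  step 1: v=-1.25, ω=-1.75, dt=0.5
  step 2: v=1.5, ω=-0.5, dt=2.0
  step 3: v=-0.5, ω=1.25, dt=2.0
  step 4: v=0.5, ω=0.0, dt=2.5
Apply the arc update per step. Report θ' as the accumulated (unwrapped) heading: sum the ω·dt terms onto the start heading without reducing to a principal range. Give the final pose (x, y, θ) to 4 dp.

(2.8896, 4.9094, 2.1958)

step 1: θ'=0.6958 (R=0.7143) → pose (1.2436, 3.9518, 0.6958)
step 2: θ'=-0.3042 (R=-3.0000) → pose (4.0652, 4.5114, -0.3042)
step 3: θ'=2.1958 (R=-0.4000) → pose (3.6210, 3.8957, 2.1958)
step 4: θ'=2.1958 (straight) → pose (2.8896, 4.9094, 2.1958)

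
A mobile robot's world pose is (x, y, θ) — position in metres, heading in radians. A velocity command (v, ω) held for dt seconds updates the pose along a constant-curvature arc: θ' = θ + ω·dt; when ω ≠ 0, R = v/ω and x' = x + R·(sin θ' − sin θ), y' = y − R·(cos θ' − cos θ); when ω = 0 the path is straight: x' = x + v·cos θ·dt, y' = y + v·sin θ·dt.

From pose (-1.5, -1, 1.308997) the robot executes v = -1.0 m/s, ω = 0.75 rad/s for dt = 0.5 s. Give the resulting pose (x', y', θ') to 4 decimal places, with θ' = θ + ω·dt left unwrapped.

(-1.5369, -1.4957, 1.6840)

θ' = 1.3090 + 0.75·0.5 = 1.6840
R = v/ω = -1.0/0.75 = -1.3333
x' = -1.5 + -1.3333·(sin 1.6840 − sin 1.3090) = -1.5369
y' = -1 − -1.3333·(cos 1.6840 − cos 1.3090) = -1.4957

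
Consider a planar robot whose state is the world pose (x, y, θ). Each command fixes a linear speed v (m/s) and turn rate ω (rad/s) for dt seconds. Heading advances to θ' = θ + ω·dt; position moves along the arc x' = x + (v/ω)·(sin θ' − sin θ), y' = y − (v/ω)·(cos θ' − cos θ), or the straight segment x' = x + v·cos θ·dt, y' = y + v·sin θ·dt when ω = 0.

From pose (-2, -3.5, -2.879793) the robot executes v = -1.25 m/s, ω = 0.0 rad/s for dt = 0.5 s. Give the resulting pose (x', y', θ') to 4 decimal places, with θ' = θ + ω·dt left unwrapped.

(-1.3963, -3.3382, -2.8798)

θ' = -2.8798 + 0.0·0.5 = -2.8798
ω = 0 → straight: x' = -2 + -1.25·cos(-2.8798)·0.5 = -1.3963
y' = -3.5 + -1.25·sin(-2.8798)·0.5 = -3.3382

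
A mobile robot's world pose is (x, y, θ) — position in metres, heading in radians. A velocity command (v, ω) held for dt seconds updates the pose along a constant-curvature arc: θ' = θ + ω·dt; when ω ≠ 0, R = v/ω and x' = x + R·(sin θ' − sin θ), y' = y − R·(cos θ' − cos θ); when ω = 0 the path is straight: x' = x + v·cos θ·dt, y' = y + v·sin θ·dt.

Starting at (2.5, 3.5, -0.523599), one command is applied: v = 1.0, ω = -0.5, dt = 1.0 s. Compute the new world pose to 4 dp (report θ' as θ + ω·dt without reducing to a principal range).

(3.2080, 2.8085, -1.0236)

θ' = -0.5236 + -0.5·1.0 = -1.0236
R = v/ω = 1.0/-0.5 = -2.0000
x' = 2.5 + -2.0000·(sin -1.0236 − sin -0.5236) = 3.2080
y' = 3.5 − -2.0000·(cos -1.0236 − cos -0.5236) = 2.8085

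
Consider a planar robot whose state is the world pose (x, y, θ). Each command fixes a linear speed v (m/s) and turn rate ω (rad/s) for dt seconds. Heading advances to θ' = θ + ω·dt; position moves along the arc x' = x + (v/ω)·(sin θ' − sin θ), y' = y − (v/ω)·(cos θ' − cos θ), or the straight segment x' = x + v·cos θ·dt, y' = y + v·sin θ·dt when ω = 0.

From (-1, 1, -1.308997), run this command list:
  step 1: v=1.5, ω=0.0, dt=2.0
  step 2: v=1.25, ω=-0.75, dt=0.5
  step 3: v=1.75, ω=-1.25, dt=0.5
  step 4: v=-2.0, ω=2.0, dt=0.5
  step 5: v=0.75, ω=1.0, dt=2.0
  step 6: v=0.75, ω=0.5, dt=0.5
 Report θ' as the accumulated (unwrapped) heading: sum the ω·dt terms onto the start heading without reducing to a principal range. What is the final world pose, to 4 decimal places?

step 1: θ'=-1.3090 (straight) → pose (-0.2235, -1.8978, -1.3090)
step 2: θ'=-1.6840 (R=-1.6667) → pose (-0.1774, -2.5174, -1.6840)
step 3: θ'=-2.3090 (R=-1.4000) → pose (-0.5329, -3.3014, -2.3090)
step 4: θ'=-1.3090 (R=-1.0000) → pose (-0.3067, -2.3696, -1.3090)
step 5: θ'=0.6910 (R=0.7500) → pose (0.8958, -2.7535, 0.6910)
step 6: θ'=0.9410 (R=1.5000) → pose (1.1520, -2.4810, 0.9410)

(1.1520, -2.4810, 0.9410)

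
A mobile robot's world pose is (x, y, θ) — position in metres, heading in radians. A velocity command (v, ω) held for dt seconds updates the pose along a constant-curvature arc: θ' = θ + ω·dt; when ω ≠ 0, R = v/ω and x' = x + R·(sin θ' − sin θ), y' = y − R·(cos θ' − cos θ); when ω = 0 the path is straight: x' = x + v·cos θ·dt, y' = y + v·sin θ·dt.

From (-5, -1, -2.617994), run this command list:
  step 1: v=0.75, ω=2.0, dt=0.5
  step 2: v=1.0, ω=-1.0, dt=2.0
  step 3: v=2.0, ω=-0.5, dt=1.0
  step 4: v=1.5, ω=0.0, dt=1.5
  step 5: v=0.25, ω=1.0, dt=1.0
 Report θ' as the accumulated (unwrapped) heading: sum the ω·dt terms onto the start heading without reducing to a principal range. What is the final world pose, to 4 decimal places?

(-9.5972, 1.1401, -3.1180)

step 1: θ'=-1.6180 (R=0.3750) → pose (-5.1871, -1.3071, -1.6180)
step 2: θ'=-3.6180 (R=-1.0000) → pose (-6.6446, -2.1485, -3.6180)
step 3: θ'=-4.1180 (R=-4.0000) → pose (-8.1242, -0.8340, -4.1180)
step 4: θ'=-4.1180 (straight) → pose (-9.3842, 1.0301, -4.1180)
step 5: θ'=-3.1180 (R=0.2500) → pose (-9.5972, 1.1401, -3.1180)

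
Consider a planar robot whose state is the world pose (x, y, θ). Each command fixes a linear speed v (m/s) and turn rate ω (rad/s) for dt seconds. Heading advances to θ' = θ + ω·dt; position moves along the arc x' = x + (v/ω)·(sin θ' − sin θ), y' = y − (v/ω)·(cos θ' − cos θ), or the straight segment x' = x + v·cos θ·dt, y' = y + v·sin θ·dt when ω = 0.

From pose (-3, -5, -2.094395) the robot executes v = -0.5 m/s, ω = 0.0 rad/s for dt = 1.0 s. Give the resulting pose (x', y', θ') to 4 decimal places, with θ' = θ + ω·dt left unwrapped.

(-2.7500, -4.5670, -2.0944)

θ' = -2.0944 + 0.0·1.0 = -2.0944
ω = 0 → straight: x' = -3 + -0.5·cos(-2.0944)·1.0 = -2.7500
y' = -5 + -0.5·sin(-2.0944)·1.0 = -4.5670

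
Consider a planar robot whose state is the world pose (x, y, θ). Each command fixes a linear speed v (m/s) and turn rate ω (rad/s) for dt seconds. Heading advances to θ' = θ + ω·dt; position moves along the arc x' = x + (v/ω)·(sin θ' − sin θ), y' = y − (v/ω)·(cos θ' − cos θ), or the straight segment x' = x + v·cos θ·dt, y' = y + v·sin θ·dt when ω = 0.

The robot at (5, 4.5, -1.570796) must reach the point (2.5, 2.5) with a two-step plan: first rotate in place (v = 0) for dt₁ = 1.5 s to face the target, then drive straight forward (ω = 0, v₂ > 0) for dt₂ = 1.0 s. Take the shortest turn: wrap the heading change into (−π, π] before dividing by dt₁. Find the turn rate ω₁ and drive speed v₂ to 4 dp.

ω₁ = -0.5974, v₂ = 3.2016

heading to target = atan2(2.5−4.5, 2.5−5) = -2.4669
Δθ = wrap(-2.4669 − -1.5708) = -0.8961; ω₁ = Δθ/dt₁ = -0.5974
distance = √((2.5−5)² + (2.5−4.5)²) = 3.2016; v₂ = distance/dt₂ = 3.2016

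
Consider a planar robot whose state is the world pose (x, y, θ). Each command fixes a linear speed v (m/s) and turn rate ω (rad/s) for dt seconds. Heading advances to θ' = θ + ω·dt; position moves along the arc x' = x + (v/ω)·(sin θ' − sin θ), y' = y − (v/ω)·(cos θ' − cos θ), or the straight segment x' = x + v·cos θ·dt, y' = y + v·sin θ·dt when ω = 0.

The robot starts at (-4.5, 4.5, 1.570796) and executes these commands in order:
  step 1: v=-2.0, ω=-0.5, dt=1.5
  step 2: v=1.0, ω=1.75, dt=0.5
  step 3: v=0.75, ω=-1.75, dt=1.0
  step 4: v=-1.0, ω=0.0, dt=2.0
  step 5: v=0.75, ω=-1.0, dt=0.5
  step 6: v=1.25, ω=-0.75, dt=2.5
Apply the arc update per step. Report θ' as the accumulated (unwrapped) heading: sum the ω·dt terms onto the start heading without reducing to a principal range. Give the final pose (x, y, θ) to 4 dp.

(-6.4066, 0.0342, -2.4292)

step 1: θ'=0.8208 (R=4.0000) → pose (-5.5732, 1.7734, 0.8208)
step 2: θ'=1.6958 (R=0.5714) → pose (-5.4244, 2.2342, 1.6958)
step 3: θ'=-0.0542 (R=-0.4286) → pose (-4.9759, 2.7156, -0.0542)
step 4: θ'=-0.0542 (straight) → pose (-6.9730, 2.8239, -0.0542)
step 5: θ'=-0.5542 (R=-0.7500) → pose (-6.6189, 2.7128, -0.5542)
step 6: θ'=-2.4292 (R=-1.6667) → pose (-6.4066, 0.0342, -2.4292)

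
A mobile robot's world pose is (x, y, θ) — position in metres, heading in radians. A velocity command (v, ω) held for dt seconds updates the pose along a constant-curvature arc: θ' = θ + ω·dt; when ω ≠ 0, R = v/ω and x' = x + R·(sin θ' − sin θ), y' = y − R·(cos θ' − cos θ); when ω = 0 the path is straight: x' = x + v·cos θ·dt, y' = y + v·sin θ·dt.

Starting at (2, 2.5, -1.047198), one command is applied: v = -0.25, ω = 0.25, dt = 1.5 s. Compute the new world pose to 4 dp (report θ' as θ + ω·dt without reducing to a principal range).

θ' = -1.0472 + 0.25·1.5 = -0.6722
R = v/ω = -0.25/0.25 = -1.0000
x' = 2 + -1.0000·(sin -0.6722 − sin -1.0472) = 1.7567
y' = 2.5 − -1.0000·(cos -0.6722 − cos -1.0472) = 2.7825

(1.7567, 2.7825, -0.6722)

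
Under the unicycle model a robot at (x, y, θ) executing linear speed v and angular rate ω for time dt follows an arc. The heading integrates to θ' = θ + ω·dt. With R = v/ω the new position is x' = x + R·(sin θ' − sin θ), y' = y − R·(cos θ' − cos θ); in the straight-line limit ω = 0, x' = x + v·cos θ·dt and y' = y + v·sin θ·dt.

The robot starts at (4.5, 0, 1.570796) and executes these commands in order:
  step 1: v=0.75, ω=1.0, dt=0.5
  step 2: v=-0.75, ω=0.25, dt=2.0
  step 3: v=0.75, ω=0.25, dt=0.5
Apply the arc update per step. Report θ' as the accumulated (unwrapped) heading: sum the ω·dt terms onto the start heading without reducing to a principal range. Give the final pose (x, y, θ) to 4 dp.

step 1: θ'=2.0708 (R=0.7500) → pose (4.4082, 0.3596, 2.0708)
step 2: θ'=2.5708 (R=-3.0000) → pose (5.4200, -0.7266, 2.5708)
step 3: θ'=2.6958 (R=3.0000) → pose (5.0927, -0.5442, 2.6958)

(5.0927, -0.5442, 2.6958)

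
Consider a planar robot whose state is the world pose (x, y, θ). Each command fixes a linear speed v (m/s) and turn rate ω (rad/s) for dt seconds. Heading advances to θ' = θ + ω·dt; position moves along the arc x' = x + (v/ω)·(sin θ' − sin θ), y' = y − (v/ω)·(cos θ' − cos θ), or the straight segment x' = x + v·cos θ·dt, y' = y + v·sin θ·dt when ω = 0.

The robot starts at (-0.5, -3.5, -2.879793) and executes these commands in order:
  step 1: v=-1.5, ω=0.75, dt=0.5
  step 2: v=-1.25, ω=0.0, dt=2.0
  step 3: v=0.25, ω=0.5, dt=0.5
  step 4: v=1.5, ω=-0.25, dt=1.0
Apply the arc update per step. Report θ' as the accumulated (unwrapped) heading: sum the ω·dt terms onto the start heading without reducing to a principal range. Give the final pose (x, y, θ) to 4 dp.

step 1: θ'=-2.5048 (R=-2.0000) → pose (0.1716, -3.1762, -2.5048)
step 2: θ'=-2.5048 (straight) → pose (2.1816, -1.6896, -2.5048)
step 3: θ'=-2.2548 (R=0.5000) → pose (2.0914, -1.7756, -2.2548)
step 4: θ'=-2.5048 (R=-6.0000) → pose (1.0088, -2.8083, -2.5048)

(1.0088, -2.8083, -2.5048)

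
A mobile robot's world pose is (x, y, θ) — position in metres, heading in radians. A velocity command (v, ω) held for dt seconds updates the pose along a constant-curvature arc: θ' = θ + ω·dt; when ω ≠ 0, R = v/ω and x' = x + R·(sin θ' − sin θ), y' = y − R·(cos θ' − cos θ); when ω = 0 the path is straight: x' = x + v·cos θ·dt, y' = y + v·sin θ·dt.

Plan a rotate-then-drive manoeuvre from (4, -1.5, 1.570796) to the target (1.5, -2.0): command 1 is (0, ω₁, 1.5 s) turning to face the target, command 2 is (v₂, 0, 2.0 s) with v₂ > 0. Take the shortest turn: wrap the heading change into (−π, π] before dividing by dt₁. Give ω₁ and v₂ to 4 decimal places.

heading to target = atan2(-2−-1.5, 1.5−4) = -2.9442
Δθ = wrap(-2.9442 − 1.5708) = 1.7682; ω₁ = Δθ/dt₁ = 1.1788
distance = √((1.5−4)² + (-2−-1.5)²) = 2.5495; v₂ = distance/dt₂ = 1.2748

ω₁ = 1.1788, v₂ = 1.2748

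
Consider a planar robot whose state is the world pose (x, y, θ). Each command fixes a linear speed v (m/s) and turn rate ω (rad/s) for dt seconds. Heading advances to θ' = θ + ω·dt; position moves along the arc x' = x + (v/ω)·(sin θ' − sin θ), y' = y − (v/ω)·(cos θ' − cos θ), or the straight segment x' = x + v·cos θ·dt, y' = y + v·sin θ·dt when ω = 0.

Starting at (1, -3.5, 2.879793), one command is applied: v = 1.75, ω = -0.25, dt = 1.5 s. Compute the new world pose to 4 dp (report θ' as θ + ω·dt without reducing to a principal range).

(-1.3506, -2.3665, 2.5048)

θ' = 2.8798 + -0.25·1.5 = 2.5048
R = v/ω = 1.75/-0.25 = -7.0000
x' = 1 + -7.0000·(sin 2.5048 − sin 2.8798) = -1.3506
y' = -3.5 − -7.0000·(cos 2.5048 − cos 2.8798) = -2.3665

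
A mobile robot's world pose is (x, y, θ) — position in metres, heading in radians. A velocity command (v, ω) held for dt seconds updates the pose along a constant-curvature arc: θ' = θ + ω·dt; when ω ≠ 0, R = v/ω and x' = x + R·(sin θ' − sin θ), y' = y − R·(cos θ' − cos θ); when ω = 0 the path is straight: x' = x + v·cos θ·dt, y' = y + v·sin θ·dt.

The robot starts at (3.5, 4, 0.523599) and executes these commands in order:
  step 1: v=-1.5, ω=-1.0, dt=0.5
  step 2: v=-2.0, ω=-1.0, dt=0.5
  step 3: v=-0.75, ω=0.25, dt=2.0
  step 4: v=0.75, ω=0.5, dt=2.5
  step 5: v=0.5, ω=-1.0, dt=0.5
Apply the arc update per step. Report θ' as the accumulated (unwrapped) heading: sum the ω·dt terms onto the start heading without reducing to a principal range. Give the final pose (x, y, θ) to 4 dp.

(1.9021, 5.6264, 0.7736)

step 1: θ'=0.0236 (R=1.5000) → pose (2.7854, 3.7995, 0.0236)
step 2: θ'=-0.4764 (R=2.0000) → pose (1.8210, 4.0216, -0.4764)
step 3: θ'=0.0236 (R=-3.0000) → pose (0.3745, 4.3548, 0.0236)
step 4: θ'=1.2736 (R=1.5000) → pose (1.7733, 5.4151, 1.2736)
step 5: θ'=0.7736 (R=-0.5000) → pose (1.9021, 5.6264, 0.7736)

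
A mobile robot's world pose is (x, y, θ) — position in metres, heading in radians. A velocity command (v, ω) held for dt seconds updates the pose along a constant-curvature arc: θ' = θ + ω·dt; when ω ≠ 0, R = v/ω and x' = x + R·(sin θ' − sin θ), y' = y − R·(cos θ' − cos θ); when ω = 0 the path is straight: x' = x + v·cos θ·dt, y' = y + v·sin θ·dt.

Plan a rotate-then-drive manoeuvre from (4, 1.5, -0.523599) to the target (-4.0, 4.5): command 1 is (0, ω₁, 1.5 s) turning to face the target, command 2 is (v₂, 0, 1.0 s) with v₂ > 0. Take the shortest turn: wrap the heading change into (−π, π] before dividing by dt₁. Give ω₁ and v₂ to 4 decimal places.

ω₁ = -1.9845, v₂ = 8.5440

heading to target = atan2(4.5−1.5, -4−4) = 2.7828
Δθ = wrap(2.7828 − -0.5236) = -2.9768; ω₁ = Δθ/dt₁ = -1.9845
distance = √((-4−4)² + (4.5−1.5)²) = 8.5440; v₂ = distance/dt₂ = 8.5440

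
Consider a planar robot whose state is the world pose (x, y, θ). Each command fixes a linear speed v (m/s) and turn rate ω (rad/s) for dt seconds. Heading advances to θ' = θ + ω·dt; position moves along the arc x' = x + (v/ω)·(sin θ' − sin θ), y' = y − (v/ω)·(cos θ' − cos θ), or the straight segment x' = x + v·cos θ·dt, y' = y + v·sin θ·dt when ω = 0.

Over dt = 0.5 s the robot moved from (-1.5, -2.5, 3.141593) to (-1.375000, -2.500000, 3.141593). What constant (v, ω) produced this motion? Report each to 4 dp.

Δθ = 3.141593 − 3.141593 = 0.000000
ω = Δθ/dt = 0.000000/0.5 = 0.0000
ω = 0 → v = (Δx·cos θ + Δy·sin θ)/dt = -0.2500

v = -0.2500, ω = 0.0000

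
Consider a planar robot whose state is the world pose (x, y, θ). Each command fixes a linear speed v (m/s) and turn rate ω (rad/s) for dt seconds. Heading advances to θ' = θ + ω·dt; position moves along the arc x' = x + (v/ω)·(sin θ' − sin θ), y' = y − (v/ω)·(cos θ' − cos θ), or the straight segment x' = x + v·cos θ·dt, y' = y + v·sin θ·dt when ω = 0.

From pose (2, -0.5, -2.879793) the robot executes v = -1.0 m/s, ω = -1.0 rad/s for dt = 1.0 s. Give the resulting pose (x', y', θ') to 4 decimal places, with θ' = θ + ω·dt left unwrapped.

(2.9318, -0.7262, -3.8798)

θ' = -2.8798 + -1.0·1.0 = -3.8798
R = v/ω = -1.0/-1.0 = 1.0000
x' = 2 + 1.0000·(sin -3.8798 − sin -2.8798) = 2.9318
y' = -0.5 − 1.0000·(cos -3.8798 − cos -2.8798) = -0.7262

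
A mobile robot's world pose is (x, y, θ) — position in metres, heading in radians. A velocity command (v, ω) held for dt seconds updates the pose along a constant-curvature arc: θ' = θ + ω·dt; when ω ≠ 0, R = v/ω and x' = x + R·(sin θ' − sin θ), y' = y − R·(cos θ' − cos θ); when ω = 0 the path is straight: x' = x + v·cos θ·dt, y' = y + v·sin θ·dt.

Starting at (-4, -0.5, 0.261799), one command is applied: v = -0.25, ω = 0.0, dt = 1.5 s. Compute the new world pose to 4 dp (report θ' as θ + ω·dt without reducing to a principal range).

θ' = 0.2618 + 0.0·1.5 = 0.2618
ω = 0 → straight: x' = -4 + -0.25·cos(0.2618)·1.5 = -4.3622
y' = -0.5 + -0.25·sin(0.2618)·1.5 = -0.5971

(-4.3622, -0.5971, 0.2618)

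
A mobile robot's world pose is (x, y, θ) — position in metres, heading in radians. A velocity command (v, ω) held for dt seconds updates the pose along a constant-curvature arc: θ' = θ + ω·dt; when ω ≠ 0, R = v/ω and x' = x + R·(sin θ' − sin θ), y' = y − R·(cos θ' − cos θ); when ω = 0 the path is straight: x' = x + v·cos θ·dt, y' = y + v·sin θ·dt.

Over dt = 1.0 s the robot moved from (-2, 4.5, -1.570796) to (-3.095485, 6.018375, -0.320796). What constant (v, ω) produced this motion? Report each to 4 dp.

v = -2.0000, ω = 1.2500

Δθ = -0.320796 − -1.570796 = 1.250000
ω = Δθ/dt = 1.250000/1.0 = 1.2500
R = −Δy/(cos θ' − cos θ) = -1.6000
v = R·ω = -1.6000·1.2500 = -2.0000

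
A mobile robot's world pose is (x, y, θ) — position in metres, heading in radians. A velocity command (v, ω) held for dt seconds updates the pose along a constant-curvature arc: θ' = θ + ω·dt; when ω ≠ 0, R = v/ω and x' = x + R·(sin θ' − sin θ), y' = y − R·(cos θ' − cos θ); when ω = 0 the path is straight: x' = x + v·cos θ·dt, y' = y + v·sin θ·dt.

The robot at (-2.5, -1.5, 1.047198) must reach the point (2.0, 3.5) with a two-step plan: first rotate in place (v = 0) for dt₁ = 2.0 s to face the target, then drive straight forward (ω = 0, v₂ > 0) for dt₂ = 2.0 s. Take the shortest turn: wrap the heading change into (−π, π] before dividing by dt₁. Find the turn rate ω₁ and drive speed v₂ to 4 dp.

ω₁ = -0.1046, v₂ = 3.3634

heading to target = atan2(3.5−-1.5, 2−-2.5) = 0.8380
Δθ = wrap(0.8380 − 1.0472) = -0.2092; ω₁ = Δθ/dt₁ = -0.1046
distance = √((2−-2.5)² + (3.5−-1.5)²) = 6.7268; v₂ = distance/dt₂ = 3.3634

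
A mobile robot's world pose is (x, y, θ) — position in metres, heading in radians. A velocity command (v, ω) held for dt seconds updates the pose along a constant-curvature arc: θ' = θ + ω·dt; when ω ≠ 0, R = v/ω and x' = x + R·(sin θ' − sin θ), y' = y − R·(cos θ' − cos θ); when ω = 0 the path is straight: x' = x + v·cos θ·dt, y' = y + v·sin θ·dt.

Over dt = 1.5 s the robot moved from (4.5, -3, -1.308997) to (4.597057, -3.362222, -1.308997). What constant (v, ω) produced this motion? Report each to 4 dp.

Δθ = -1.308997 − -1.308997 = 0.000000
ω = Δθ/dt = 0.000000/1.5 = 0.0000
ω = 0 → v = (Δx·cos θ + Δy·sin θ)/dt = 0.2500

v = 0.2500, ω = 0.0000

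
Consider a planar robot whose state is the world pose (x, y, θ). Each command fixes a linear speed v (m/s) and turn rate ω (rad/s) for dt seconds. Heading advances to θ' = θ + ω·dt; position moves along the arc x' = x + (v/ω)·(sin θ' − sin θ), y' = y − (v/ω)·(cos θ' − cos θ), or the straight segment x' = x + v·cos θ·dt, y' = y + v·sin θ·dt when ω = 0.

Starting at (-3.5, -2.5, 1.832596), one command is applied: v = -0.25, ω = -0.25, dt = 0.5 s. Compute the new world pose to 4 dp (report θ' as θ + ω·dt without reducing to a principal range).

θ' = 1.8326 + -0.25·0.5 = 1.7076
R = v/ω = -0.25/-0.25 = 1.0000
x' = -3.5 + 1.0000·(sin 1.7076 − sin 1.8326) = -3.4753
y' = -2.5 − 1.0000·(cos 1.7076 − cos 1.8326) = -2.6224

(-3.4753, -2.6224, 1.7076)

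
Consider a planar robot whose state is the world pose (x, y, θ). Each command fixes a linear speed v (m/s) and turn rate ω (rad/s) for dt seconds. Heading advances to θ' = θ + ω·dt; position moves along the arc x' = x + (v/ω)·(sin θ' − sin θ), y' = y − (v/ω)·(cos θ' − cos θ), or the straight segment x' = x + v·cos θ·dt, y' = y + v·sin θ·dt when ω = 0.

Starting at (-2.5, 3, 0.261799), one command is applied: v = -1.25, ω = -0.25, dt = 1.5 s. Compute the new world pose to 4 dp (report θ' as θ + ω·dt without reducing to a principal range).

(-4.3589, 2.8616, -0.1132)

θ' = 0.2618 + -0.25·1.5 = -0.1132
R = v/ω = -1.25/-0.25 = 5.0000
x' = -2.5 + 5.0000·(sin -0.1132 − sin 0.2618) = -4.3589
y' = 3 − 5.0000·(cos -0.1132 − cos 0.2618) = 2.8616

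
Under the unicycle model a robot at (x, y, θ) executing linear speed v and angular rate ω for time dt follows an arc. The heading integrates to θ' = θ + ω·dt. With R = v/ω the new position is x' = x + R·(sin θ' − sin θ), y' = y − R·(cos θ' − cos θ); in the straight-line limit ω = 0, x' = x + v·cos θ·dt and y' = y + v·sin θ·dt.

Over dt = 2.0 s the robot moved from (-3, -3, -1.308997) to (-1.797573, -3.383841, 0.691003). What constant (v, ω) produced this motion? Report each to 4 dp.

Δθ = 0.691003 − -1.308997 = 2.000000
ω = Δθ/dt = 2.000000/2.0 = 1.0000
R = Δx/(sin θ' − sin θ) = 0.7500
v = R·ω = 0.7500·1.0000 = 0.7500

v = 0.7500, ω = 1.0000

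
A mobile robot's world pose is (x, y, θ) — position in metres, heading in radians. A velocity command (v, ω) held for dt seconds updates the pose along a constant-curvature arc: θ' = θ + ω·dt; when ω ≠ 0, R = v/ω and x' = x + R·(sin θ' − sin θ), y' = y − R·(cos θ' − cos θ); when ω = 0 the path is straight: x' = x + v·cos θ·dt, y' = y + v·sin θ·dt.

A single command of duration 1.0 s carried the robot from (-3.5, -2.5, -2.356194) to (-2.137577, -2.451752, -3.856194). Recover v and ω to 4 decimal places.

Δθ = -3.856194 − -2.356194 = -1.500000
ω = Δθ/dt = -1.500000/1.0 = -1.5000
R = Δx/(sin θ' − sin θ) = 1.0000
v = R·ω = 1.0000·-1.5000 = -1.5000

v = -1.5000, ω = -1.5000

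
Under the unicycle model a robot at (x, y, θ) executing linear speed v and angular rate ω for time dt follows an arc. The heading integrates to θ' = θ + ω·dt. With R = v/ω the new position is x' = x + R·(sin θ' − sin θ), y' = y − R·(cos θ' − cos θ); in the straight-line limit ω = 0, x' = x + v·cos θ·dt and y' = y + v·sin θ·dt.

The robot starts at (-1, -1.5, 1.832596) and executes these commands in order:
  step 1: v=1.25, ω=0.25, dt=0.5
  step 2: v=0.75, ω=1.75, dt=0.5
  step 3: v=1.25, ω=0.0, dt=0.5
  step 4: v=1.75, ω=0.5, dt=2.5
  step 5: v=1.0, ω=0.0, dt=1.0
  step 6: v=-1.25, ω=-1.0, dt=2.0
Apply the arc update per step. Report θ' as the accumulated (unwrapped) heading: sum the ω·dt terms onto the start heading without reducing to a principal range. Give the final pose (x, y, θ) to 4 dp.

step 1: θ'=1.9576 (R=5.0000) → pose (-1.1990, -0.9080, 1.9576)
step 2: θ'=2.8326 (R=0.4286) → pose (-1.4656, -0.6614, 2.8326)
step 3: θ'=2.8326 (straight) → pose (-2.0610, -0.4713, 2.8326)
step 4: θ'=4.0826 (R=3.5000) → pose (-5.9539, -1.7441, 4.0826)
step 5: θ'=4.0826 (straight) → pose (-6.5429, -2.5523, 4.0826)
step 6: θ'=2.0826 (R=1.2500) → pose (-4.4428, -2.6763, 2.0826)

(-4.4428, -2.6763, 2.0826)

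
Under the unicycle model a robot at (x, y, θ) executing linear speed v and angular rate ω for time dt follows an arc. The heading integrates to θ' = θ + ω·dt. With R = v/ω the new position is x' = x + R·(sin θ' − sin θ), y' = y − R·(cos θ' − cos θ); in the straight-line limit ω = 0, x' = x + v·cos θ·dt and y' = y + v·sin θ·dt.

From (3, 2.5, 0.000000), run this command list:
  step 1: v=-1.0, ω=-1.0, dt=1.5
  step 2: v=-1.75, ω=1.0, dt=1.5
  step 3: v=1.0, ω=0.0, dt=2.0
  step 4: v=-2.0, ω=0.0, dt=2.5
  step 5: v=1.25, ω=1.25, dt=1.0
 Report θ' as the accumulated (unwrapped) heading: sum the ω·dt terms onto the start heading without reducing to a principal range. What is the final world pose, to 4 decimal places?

step 1: θ'=-1.5000 (R=1.0000) → pose (2.0025, 3.4293, -1.5000)
step 2: θ'=0.0000 (R=-1.7500) → pose (0.2569, 5.0555, 0.0000)
step 3: θ'=0.0000 (straight) → pose (2.2569, 5.0555, 0.0000)
step 4: θ'=0.0000 (straight) → pose (-2.7431, 5.0555, 0.0000)
step 5: θ'=1.2500 (R=1.0000) → pose (-1.7941, 5.7402, 1.2500)

(-1.7941, 5.7402, 1.2500)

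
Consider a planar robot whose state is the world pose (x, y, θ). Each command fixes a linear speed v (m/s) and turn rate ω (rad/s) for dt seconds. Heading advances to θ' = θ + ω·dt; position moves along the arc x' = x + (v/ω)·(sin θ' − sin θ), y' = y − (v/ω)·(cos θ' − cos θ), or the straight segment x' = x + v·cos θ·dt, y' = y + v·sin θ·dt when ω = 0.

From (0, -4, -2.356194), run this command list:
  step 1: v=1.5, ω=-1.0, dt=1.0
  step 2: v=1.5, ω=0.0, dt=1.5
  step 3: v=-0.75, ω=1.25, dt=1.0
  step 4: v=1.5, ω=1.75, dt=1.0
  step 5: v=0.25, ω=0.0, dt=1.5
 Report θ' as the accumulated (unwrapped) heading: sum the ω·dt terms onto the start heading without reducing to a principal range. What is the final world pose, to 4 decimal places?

step 1: θ'=-3.3562 (R=-1.5000) → pose (-1.3801, -4.4049, -3.3562)
step 2: θ'=-3.3562 (straight) → pose (-3.5785, -3.9258, -3.3562)
step 3: θ'=-2.1062 (R=-0.6000) → pose (-2.9347, -3.6457, -2.1062)
step 4: θ'=-0.3562 (R=0.8571) → pose (-2.4964, -4.8863, -0.3562)
step 5: θ'=-0.3562 (straight) → pose (-2.1449, -5.0171, -0.3562)

(-2.1449, -5.0171, -0.3562)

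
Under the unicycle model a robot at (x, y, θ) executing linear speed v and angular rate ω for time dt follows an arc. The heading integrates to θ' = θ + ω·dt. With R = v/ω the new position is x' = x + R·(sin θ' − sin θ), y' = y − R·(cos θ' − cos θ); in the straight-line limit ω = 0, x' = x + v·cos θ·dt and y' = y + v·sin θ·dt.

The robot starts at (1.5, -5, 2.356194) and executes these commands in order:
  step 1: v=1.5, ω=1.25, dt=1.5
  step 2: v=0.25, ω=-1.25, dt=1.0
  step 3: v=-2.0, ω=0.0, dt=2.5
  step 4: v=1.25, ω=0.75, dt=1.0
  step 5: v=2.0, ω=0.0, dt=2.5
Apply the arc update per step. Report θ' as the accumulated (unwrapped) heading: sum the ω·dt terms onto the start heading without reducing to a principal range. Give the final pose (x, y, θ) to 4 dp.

step 1: θ'=4.2312 (R=1.2000) → pose (-0.4123, -5.2931, 4.2312)
step 2: θ'=2.9812 (R=-0.2000) → pose (-0.6215, -5.3980, 2.9812)
step 3: θ'=2.9812 (straight) → pose (4.3143, -6.1965, 2.9812)
step 4: θ'=3.7312 (R=1.6667) → pose (3.1214, -6.4565, 3.7312)
step 5: θ'=3.7312 (straight) → pose (-1.0344, -9.2367, 3.7312)

(-1.0344, -9.2367, 3.7312)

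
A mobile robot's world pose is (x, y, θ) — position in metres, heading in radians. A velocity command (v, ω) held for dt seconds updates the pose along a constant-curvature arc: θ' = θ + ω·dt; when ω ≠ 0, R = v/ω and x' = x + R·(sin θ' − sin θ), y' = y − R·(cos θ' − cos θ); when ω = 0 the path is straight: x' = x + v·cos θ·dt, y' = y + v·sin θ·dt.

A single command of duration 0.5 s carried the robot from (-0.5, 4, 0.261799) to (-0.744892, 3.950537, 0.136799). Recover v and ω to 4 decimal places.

v = -0.5000, ω = -0.2500

Δθ = 0.136799 − 0.261799 = -0.125000
ω = Δθ/dt = -0.125000/0.5 = -0.2500
R = Δx/(sin θ' − sin θ) = 2.0000
v = R·ω = 2.0000·-0.2500 = -0.5000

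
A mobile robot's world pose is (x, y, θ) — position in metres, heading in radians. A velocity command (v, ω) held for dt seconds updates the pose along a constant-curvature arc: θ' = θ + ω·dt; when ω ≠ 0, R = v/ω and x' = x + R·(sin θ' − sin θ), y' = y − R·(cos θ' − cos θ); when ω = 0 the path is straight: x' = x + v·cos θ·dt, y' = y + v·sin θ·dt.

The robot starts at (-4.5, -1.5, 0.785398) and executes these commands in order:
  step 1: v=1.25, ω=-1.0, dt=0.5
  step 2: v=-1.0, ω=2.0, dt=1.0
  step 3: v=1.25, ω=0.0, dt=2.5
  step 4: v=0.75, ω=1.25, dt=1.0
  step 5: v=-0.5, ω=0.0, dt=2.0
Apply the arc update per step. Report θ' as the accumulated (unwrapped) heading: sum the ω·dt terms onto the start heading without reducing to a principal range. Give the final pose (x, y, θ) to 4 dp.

step 1: θ'=0.2854 (R=-1.2500) → pose (-3.9680, -1.1844, 0.2854)
step 2: θ'=2.2854 (R=-0.5000) → pose (-4.2049, -1.9919, 2.2854)
step 3: θ'=2.2854 (straight) → pose (-6.2528, 0.3686, 2.2854)
step 4: θ'=3.5354 (R=0.6000) → pose (-6.9362, 0.5295, 3.5354)
step 5: θ'=3.5354 (straight) → pose (-6.0128, 0.9132, 3.5354)

(-6.0128, 0.9132, 3.5354)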